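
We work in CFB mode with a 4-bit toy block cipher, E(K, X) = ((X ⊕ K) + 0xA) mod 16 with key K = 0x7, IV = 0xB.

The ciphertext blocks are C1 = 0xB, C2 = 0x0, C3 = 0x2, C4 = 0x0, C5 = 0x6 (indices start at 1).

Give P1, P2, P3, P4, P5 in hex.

P1 = 0xD, P2 = 0x6, P3 = 0x3, P4 = 0xF, P5 = 0x7

CFB decryption: P_i = C_i ⊕ E(K, C_{i−1}), with C_{0} = IV.
P1: E(K, 0xB) = 0x6; 0xB ⊕ 0x6 = 0xD.
P2: E(K, 0xB) = 0x6; 0x0 ⊕ 0x6 = 0x6.
P3: E(K, 0x0) = 0x1; 0x2 ⊕ 0x1 = 0x3.
P4: E(K, 0x2) = 0xF; 0x0 ⊕ 0xF = 0xF.
P5: E(K, 0x0) = 0x1; 0x6 ⊕ 0x1 = 0x7.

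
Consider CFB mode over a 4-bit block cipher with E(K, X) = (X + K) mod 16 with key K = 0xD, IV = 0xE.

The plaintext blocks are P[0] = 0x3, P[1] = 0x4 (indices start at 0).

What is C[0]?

C[0] = 0x8

CFB encryption: C_i = P_i ⊕ E(K, C_{i−1}), with C_{−1} = IV.
C[0]: E(K, 0xE) = 0xB; 0x3 ⊕ 0xB = 0x8.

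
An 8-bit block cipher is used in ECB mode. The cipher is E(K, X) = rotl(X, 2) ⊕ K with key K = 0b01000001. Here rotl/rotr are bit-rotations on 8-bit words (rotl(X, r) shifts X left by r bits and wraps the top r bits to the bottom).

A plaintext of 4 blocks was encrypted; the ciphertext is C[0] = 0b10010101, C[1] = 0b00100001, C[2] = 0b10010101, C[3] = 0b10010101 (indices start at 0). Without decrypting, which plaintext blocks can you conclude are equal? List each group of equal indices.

ECB encrypts each block independently with the same key, so equal ciphertext blocks imply equal plaintext blocks.
C[0] = C[2] = C[3] = 0b10010101, so P[0] = P[2] = P[3].

P[0] = P[2] = P[3]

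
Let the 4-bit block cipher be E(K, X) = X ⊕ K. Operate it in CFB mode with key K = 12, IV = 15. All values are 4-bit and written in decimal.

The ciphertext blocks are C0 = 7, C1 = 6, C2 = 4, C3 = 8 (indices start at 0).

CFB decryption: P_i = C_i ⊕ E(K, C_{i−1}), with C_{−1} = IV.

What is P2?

P2: E(K, 6) = 10; 4 ⊕ 10 = 14.

P2 = 14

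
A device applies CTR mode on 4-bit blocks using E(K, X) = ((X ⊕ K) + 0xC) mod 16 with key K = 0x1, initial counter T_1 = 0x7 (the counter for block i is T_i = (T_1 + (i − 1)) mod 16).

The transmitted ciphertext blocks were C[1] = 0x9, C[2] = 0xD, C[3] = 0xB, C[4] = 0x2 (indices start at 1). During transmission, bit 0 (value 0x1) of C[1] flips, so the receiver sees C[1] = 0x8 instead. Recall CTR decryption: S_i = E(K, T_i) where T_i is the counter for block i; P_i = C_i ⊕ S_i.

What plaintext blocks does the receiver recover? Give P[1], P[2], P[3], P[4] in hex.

Only C[1] changed, to 0x8. In CTR, a change in C_i flips the same bit in P_i only; the keystream is unaffected. Decrypting the received ciphertext:
P[1]: T = 0x7, S = E(K, T) = 0x2; 0x8 ⊕ 0x2 = 0xA.
P[2]: T = 0x8, S = E(K, T) = 0x5; 0xD ⊕ 0x5 = 0x8.
P[3]: T = 0x9, S = E(K, T) = 0x4; 0xB ⊕ 0x4 = 0xF.
P[4]: T = 0xA, S = E(K, T) = 0x7; 0x2 ⊕ 0x7 = 0x5.
Blocks that differ from the original plaintext: P[1].

P[1] = 0xA, P[2] = 0x8, P[3] = 0xF, P[4] = 0x5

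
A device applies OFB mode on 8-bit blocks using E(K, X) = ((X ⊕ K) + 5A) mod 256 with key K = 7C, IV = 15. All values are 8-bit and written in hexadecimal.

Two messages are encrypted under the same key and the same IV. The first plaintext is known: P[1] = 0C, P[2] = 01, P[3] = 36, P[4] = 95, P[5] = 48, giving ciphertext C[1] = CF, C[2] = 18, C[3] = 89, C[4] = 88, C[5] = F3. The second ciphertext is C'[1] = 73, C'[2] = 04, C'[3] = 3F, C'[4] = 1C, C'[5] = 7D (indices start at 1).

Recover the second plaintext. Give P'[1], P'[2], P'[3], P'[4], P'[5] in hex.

In OFB with a reused IV, both messages share the same keystream S_i, so C_i ⊕ C'_i = P_i ⊕ P'_i and thus P'_i = P_i ⊕ C_i ⊕ C'_i.
P'[1]: 0C ⊕ CF ⊕ 73 = B0.
P'[2]: 01 ⊕ 18 ⊕ 04 = 1D.
P'[3]: 36 ⊕ 89 ⊕ 3F = 80.
P'[4]: 95 ⊕ 88 ⊕ 1C = 01.
P'[5]: 48 ⊕ F3 ⊕ 7D = C6.

P'[1] = B0, P'[2] = 1D, P'[3] = 80, P'[4] = 01, P'[5] = C6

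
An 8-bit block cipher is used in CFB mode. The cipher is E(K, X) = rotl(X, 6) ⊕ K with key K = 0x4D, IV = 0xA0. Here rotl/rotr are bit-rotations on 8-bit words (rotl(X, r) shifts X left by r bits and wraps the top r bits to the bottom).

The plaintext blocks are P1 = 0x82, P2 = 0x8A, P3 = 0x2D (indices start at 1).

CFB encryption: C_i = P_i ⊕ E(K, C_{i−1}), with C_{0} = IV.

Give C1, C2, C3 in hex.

C1 = 0xE7, C2 = 0x3E, C3 = 0xEF

C1: E(K, 0xA0) = 0x65; 0x82 ⊕ 0x65 = 0xE7.
C2: E(K, 0xE7) = 0xB4; 0x8A ⊕ 0xB4 = 0x3E.
C3: E(K, 0x3E) = 0xC2; 0x2D ⊕ 0xC2 = 0xEF.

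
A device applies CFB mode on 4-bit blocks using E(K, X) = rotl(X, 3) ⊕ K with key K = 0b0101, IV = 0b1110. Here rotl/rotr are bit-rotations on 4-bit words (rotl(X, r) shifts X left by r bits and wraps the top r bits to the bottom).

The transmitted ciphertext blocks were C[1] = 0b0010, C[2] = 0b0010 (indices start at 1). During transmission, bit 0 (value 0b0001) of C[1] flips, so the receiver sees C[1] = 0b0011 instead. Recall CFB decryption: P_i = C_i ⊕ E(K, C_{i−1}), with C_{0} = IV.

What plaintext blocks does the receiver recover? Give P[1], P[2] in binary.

Only C[1] changed, to 0b0011. In CFB, a change in C_i flips the same bit in P_i and garbles P_{i+1}. Decrypting the received ciphertext:
P[1]: E(K, 0b1110) = 0b0010; 0b0011 ⊕ 0b0010 = 0b0001.
P[2]: E(K, 0b0011) = 0b1100; 0b0010 ⊕ 0b1100 = 0b1110.
Blocks that differ from the original plaintext: P[1], P[2].

P[1] = 0b0001, P[2] = 0b1110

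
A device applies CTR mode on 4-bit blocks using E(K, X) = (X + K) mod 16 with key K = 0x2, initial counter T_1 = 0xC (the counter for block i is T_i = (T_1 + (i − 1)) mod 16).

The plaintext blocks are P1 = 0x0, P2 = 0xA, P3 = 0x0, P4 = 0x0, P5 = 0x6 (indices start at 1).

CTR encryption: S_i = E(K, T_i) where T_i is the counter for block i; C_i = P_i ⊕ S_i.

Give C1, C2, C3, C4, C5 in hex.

C1: T = 0xC, S = E(K, T) = 0xE; 0x0 ⊕ 0xE = 0xE.
C2: T = 0xD, S = E(K, T) = 0xF; 0xA ⊕ 0xF = 0x5.
C3: T = 0xE, S = E(K, T) = 0x0; 0x0 ⊕ 0x0 = 0x0.
C4: T = 0xF, S = E(K, T) = 0x1; 0x0 ⊕ 0x1 = 0x1.
C5: T = 0x0, S = E(K, T) = 0x2; 0x6 ⊕ 0x2 = 0x4.

C1 = 0xE, C2 = 0x5, C3 = 0x0, C4 = 0x1, C5 = 0x4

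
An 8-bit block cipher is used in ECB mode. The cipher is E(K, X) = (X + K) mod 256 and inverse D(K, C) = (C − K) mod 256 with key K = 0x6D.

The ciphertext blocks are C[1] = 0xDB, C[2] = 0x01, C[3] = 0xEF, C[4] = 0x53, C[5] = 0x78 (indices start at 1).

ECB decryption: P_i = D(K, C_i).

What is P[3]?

P[3] = 0x82

P[3]: D(K, 0xEF) = 0x82.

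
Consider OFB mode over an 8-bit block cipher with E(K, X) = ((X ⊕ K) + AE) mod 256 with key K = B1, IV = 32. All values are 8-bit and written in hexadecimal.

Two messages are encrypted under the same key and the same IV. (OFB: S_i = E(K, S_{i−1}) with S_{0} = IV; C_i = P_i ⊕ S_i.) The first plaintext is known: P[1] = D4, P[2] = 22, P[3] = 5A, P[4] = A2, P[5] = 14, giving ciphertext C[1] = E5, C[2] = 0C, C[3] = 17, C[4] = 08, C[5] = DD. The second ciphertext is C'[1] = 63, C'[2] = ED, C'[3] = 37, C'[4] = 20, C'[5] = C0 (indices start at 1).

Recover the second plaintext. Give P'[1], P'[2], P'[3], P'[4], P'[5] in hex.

In OFB with a reused IV, both messages share the same keystream S_i, so C_i ⊕ C'_i = P_i ⊕ P'_i and thus P'_i = P_i ⊕ C_i ⊕ C'_i.
P'[1]: D4 ⊕ E5 ⊕ 63 = 52.
P'[2]: 22 ⊕ 0C ⊕ ED = C3.
P'[3]: 5A ⊕ 17 ⊕ 37 = 7A.
P'[4]: A2 ⊕ 08 ⊕ 20 = 8A.
P'[5]: 14 ⊕ DD ⊕ C0 = 09.

P'[1] = 52, P'[2] = C3, P'[3] = 7A, P'[4] = 8A, P'[5] = 09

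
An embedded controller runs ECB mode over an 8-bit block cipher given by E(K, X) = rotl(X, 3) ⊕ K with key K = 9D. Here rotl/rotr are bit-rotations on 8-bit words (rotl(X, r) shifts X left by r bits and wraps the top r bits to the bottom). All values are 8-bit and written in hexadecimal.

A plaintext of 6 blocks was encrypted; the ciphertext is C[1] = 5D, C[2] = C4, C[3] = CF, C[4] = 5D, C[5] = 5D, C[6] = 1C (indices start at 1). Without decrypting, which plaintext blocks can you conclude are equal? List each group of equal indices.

P[1] = P[4] = P[5]

ECB encrypts each block independently with the same key, so equal ciphertext blocks imply equal plaintext blocks.
C[1] = C[4] = C[5] = 5D, so P[1] = P[4] = P[5].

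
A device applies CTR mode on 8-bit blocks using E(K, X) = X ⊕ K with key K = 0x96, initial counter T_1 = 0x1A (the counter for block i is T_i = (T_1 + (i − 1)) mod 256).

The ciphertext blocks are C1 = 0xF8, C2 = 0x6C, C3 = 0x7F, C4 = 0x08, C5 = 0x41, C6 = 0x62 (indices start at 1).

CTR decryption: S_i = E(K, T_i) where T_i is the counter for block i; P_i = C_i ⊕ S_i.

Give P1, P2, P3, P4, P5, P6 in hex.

P1 = 0x74, P2 = 0xE1, P3 = 0xF5, P4 = 0x83, P5 = 0xC9, P6 = 0xEB

P1: T = 0x1A, S = E(K, T) = 0x8C; 0xF8 ⊕ 0x8C = 0x74.
P2: T = 0x1B, S = E(K, T) = 0x8D; 0x6C ⊕ 0x8D = 0xE1.
P3: T = 0x1C, S = E(K, T) = 0x8A; 0x7F ⊕ 0x8A = 0xF5.
P4: T = 0x1D, S = E(K, T) = 0x8B; 0x08 ⊕ 0x8B = 0x83.
P5: T = 0x1E, S = E(K, T) = 0x88; 0x41 ⊕ 0x88 = 0xC9.
P6: T = 0x1F, S = E(K, T) = 0x89; 0x62 ⊕ 0x89 = 0xEB.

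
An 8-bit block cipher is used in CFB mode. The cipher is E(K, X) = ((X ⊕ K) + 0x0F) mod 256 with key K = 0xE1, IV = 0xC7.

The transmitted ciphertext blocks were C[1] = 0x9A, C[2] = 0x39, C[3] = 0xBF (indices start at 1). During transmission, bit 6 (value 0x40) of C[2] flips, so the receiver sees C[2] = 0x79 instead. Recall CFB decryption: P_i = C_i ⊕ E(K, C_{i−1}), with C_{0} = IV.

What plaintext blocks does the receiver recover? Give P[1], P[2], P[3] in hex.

P[1] = 0xAF, P[2] = 0xF3, P[3] = 0x18

Only C[2] changed, to 0x79. In CFB, a change in C_i flips the same bit in P_i and garbles P_{i+1}. Decrypting the received ciphertext:
P[1]: E(K, 0xC7) = 0x35; 0x9A ⊕ 0x35 = 0xAF.
P[2]: E(K, 0x9A) = 0x8A; 0x79 ⊕ 0x8A = 0xF3.
P[3]: E(K, 0x79) = 0xA7; 0xBF ⊕ 0xA7 = 0x18.
Blocks that differ from the original plaintext: P[2], P[3].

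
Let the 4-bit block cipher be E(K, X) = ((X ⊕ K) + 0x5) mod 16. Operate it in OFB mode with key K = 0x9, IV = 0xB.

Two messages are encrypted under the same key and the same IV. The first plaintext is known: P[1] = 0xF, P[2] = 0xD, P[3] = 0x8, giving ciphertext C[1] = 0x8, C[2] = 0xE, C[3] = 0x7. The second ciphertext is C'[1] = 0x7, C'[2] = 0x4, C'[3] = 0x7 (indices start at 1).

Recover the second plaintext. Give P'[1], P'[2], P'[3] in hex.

In OFB with a reused IV, both messages share the same keystream S_i, so C_i ⊕ C'_i = P_i ⊕ P'_i and thus P'_i = P_i ⊕ C_i ⊕ C'_i.
P'[1]: 0xF ⊕ 0x8 ⊕ 0x7 = 0x0.
P'[2]: 0xD ⊕ 0xE ⊕ 0x4 = 0x7.
P'[3]: 0x8 ⊕ 0x7 ⊕ 0x7 = 0x8.

P'[1] = 0x0, P'[2] = 0x7, P'[3] = 0x8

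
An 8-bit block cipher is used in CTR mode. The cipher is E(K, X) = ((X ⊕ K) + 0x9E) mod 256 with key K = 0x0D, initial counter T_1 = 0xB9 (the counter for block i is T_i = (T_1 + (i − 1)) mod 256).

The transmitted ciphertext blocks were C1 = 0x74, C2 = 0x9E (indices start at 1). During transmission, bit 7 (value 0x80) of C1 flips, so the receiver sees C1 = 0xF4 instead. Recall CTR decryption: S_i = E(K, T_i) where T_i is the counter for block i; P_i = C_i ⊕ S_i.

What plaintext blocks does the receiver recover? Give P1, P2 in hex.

P1 = 0xA6, P2 = 0xCB

Only C1 changed, to 0xF4. In CTR, a change in C_i flips the same bit in P_i only; the keystream is unaffected. Decrypting the received ciphertext:
P1: T = 0xB9, S = E(K, T) = 0x52; 0xF4 ⊕ 0x52 = 0xA6.
P2: T = 0xBA, S = E(K, T) = 0x55; 0x9E ⊕ 0x55 = 0xCB.
Blocks that differ from the original plaintext: P1.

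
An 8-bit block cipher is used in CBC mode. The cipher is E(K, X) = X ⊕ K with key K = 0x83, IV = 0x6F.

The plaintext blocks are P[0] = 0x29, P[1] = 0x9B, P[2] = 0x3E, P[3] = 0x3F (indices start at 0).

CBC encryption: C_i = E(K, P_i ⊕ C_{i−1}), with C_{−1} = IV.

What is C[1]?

C[0]: P[0] ⊕ 0x6F = 0x46; E(K, 0x46) = 0xC5.
C[1]: P[1] ⊕ 0xC5 = 0x5E; E(K, 0x5E) = 0xDD.

C[1] = 0xDD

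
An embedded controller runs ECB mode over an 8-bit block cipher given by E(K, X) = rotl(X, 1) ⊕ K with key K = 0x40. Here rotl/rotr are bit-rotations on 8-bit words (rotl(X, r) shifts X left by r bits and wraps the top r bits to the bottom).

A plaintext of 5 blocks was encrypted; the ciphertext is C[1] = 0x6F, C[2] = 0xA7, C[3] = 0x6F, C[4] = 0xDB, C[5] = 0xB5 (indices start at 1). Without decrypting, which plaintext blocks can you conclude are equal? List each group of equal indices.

P[1] = P[3]

ECB encrypts each block independently with the same key, so equal ciphertext blocks imply equal plaintext blocks.
C[1] = C[3] = 0x6F, so P[1] = P[3].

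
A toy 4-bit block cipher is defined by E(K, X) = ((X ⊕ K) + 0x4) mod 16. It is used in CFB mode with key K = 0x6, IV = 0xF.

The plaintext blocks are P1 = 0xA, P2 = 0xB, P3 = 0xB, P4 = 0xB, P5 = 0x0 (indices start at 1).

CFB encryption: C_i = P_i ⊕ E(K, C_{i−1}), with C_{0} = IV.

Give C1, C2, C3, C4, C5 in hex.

C1: E(K, 0xF) = 0xD; 0xA ⊕ 0xD = 0x7.
C2: E(K, 0x7) = 0x5; 0xB ⊕ 0x5 = 0xE.
C3: E(K, 0xE) = 0xC; 0xB ⊕ 0xC = 0x7.
C4: E(K, 0x7) = 0x5; 0xB ⊕ 0x5 = 0xE.
C5: E(K, 0xE) = 0xC; 0x0 ⊕ 0xC = 0xC.

C1 = 0x7, C2 = 0xE, C3 = 0x7, C4 = 0xE, C5 = 0xC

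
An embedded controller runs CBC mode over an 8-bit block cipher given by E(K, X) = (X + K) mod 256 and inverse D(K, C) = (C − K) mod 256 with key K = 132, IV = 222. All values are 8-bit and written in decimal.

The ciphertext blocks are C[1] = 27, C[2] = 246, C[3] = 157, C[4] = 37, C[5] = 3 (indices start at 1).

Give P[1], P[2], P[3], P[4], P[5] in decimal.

CBC decryption: P_i = D(K, C_i) ⊕ C_{i−1}, with C_{0} = IV.
P[1]: D(K, 27) = 151; 151 ⊕ 222 = 73.
P[2]: D(K, 246) = 114; 114 ⊕ 27 = 105.
P[3]: D(K, 157) = 25; 25 ⊕ 246 = 239.
P[4]: D(K, 37) = 161; 161 ⊕ 157 = 60.
P[5]: D(K, 3) = 127; 127 ⊕ 37 = 90.

P[1] = 73, P[2] = 105, P[3] = 239, P[4] = 60, P[5] = 90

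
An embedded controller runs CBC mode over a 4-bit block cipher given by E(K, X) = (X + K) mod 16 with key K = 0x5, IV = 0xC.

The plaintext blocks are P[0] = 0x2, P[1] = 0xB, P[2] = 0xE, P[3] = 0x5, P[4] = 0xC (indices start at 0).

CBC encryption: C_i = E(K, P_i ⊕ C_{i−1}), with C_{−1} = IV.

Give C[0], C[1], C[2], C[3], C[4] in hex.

C[0] = 0x3, C[1] = 0xD, C[2] = 0x8, C[3] = 0x2, C[4] = 0x3

C[0]: P[0] ⊕ 0xC = 0xE; E(K, 0xE) = 0x3.
C[1]: P[1] ⊕ 0x3 = 0x8; E(K, 0x8) = 0xD.
C[2]: P[2] ⊕ 0xD = 0x3; E(K, 0x3) = 0x8.
C[3]: P[3] ⊕ 0x8 = 0xD; E(K, 0xD) = 0x2.
C[4]: P[4] ⊕ 0x2 = 0xE; E(K, 0xE) = 0x3.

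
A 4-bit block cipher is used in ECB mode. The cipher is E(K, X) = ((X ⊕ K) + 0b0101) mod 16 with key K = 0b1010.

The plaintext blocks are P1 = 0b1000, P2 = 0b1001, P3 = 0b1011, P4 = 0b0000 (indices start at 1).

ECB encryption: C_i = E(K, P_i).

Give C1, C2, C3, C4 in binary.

C1: E(K, 0b1000) = 0b0111.
C2: E(K, 0b1001) = 0b1000.
C3: E(K, 0b1011) = 0b0110.
C4: E(K, 0b0000) = 0b1111.

C1 = 0b0111, C2 = 0b1000, C3 = 0b0110, C4 = 0b1111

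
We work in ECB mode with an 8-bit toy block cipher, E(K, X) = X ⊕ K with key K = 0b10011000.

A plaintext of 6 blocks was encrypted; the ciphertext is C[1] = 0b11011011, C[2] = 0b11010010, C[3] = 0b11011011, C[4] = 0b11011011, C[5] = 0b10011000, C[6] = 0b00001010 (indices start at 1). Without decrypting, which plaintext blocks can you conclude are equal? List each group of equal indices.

P[1] = P[3] = P[4]

ECB encrypts each block independently with the same key, so equal ciphertext blocks imply equal plaintext blocks.
C[1] = C[3] = C[4] = 0b11011011, so P[1] = P[3] = P[4].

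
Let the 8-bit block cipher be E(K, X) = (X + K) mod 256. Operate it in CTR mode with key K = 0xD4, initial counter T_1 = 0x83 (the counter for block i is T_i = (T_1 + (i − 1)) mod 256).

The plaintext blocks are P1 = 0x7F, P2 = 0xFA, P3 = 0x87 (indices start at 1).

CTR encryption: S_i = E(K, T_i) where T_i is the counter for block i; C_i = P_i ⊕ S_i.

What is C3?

C3 = 0xDE

C1: T = 0x83, S = E(K, T) = 0x57; 0x7F ⊕ 0x57 = 0x28.
C2: T = 0x84, S = E(K, T) = 0x58; 0xFA ⊕ 0x58 = 0xA2.
C3: T = 0x85, S = E(K, T) = 0x59; 0x87 ⊕ 0x59 = 0xDE.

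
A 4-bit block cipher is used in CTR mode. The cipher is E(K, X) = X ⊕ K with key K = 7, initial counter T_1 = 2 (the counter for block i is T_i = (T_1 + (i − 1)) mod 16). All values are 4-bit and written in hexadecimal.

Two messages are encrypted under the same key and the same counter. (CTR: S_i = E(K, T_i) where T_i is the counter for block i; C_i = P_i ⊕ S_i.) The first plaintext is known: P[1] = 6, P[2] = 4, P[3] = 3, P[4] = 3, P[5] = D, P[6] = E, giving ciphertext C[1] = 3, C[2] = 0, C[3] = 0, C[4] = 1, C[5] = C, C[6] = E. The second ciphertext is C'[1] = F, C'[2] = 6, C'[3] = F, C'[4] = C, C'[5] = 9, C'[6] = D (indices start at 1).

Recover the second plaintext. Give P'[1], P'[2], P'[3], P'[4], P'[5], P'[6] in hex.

In CTR with a reused counter, both messages share the same keystream S_i, so C_i ⊕ C'_i = P_i ⊕ P'_i and thus P'_i = P_i ⊕ C_i ⊕ C'_i.
P'[1]: 6 ⊕ 3 ⊕ F = A.
P'[2]: 4 ⊕ 0 ⊕ 6 = 2.
P'[3]: 3 ⊕ 0 ⊕ F = C.
P'[4]: 3 ⊕ 1 ⊕ C = E.
P'[5]: D ⊕ C ⊕ 9 = 8.
P'[6]: E ⊕ E ⊕ D = D.

P'[1] = A, P'[2] = 2, P'[3] = C, P'[4] = E, P'[5] = 8, P'[6] = D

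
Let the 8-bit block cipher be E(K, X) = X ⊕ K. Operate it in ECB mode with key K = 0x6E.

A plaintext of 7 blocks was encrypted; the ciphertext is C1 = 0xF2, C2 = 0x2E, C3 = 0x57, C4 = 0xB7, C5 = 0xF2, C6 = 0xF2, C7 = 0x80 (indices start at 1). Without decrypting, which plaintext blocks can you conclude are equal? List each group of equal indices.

ECB encrypts each block independently with the same key, so equal ciphertext blocks imply equal plaintext blocks.
C1 = C5 = C6 = 0xF2, so P1 = P5 = P6.

P1 = P5 = P6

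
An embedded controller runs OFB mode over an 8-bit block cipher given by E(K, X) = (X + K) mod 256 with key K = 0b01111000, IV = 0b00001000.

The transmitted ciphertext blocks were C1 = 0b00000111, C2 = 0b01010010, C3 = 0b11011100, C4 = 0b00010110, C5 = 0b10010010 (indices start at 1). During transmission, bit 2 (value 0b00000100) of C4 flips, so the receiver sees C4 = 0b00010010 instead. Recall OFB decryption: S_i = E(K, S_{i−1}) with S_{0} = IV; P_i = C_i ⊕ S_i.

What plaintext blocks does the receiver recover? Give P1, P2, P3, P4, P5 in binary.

Only C4 changed, to 0b00010010. In OFB, a change in C_i flips the same bit in P_i only; the keystream is unaffected. Decrypting the received ciphertext:
P1: S = E(K, 0b00001000) = 0b10000000; 0b00000111 ⊕ 0b10000000 = 0b10000111.
P2: S = E(K, 0b10000000) = 0b11111000; 0b01010010 ⊕ 0b11111000 = 0b10101010.
P3: S = E(K, 0b11111000) = 0b01110000; 0b11011100 ⊕ 0b01110000 = 0b10101100.
P4: S = E(K, 0b01110000) = 0b11101000; 0b00010010 ⊕ 0b11101000 = 0b11111010.
P5: S = E(K, 0b11101000) = 0b01100000; 0b10010010 ⊕ 0b01100000 = 0b11110010.
Blocks that differ from the original plaintext: P4.

P1 = 0b10000111, P2 = 0b10101010, P3 = 0b10101100, P4 = 0b11111010, P5 = 0b11110010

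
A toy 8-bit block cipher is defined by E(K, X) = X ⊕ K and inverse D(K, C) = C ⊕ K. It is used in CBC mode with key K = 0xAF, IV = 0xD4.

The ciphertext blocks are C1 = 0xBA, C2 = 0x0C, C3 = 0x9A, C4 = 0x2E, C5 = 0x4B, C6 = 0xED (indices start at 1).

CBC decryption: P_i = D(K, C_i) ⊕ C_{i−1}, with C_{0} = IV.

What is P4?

P4: D(K, 0x2E) = 0x81; 0x81 ⊕ 0x9A = 0x1B.

P4 = 0x1B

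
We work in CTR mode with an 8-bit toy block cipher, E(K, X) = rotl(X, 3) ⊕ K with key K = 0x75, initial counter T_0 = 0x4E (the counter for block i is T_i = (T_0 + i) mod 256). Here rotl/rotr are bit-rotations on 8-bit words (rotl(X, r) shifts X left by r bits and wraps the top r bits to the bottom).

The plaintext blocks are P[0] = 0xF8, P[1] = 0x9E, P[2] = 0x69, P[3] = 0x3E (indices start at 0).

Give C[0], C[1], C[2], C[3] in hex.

CTR encryption: S_i = E(K, T_i) where T_i is the counter for block i; C_i = P_i ⊕ S_i.
C[0]: T = 0x4E, S = E(K, T) = 0x07; 0xF8 ⊕ 0x07 = 0xFF.
C[1]: T = 0x4F, S = E(K, T) = 0x0F; 0x9E ⊕ 0x0F = 0x91.
C[2]: T = 0x50, S = E(K, T) = 0xF7; 0x69 ⊕ 0xF7 = 0x9E.
C[3]: T = 0x51, S = E(K, T) = 0xFF; 0x3E ⊕ 0xFF = 0xC1.

C[0] = 0xFF, C[1] = 0x91, C[2] = 0x9E, C[3] = 0xC1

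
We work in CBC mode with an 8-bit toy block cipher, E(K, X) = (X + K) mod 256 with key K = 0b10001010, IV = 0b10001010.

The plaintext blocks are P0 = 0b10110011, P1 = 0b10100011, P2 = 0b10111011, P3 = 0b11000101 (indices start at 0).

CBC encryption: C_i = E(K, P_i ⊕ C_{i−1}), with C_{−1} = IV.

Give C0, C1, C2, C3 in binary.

C0 = 0b11000011, C1 = 0b11101010, C2 = 0b11011011, C3 = 0b10101000

C0: P0 ⊕ 0b10001010 = 0b00111001; E(K, 0b00111001) = 0b11000011.
C1: P1 ⊕ 0b11000011 = 0b01100000; E(K, 0b01100000) = 0b11101010.
C2: P2 ⊕ 0b11101010 = 0b01010001; E(K, 0b01010001) = 0b11011011.
C3: P3 ⊕ 0b11011011 = 0b00011110; E(K, 0b00011110) = 0b10101000.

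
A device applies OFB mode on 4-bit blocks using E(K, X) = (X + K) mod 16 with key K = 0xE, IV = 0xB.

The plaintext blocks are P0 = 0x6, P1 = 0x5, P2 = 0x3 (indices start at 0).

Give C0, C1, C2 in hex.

OFB encryption: S_i = E(K, S_{i−1}) with S_{−1} = IV; C_i = P_i ⊕ S_i.
C0: S = E(K, 0xB) = 0x9; 0x6 ⊕ 0x9 = 0xF.
C1: S = E(K, 0x9) = 0x7; 0x5 ⊕ 0x7 = 0x2.
C2: S = E(K, 0x7) = 0x5; 0x3 ⊕ 0x5 = 0x6.

C0 = 0xF, C1 = 0x2, C2 = 0x6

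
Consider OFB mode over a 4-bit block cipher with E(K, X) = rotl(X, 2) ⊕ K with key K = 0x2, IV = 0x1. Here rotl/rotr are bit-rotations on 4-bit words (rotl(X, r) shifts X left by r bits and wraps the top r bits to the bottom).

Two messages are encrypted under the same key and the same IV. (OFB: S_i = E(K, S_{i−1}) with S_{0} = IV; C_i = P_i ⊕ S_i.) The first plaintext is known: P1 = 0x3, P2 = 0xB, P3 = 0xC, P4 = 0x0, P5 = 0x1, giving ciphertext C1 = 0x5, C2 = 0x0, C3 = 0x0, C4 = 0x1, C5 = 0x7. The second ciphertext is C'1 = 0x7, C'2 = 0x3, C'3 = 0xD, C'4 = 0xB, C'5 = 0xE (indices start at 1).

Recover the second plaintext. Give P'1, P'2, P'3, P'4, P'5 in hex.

In OFB with a reused IV, both messages share the same keystream S_i, so C_i ⊕ C'_i = P_i ⊕ P'_i and thus P'_i = P_i ⊕ C_i ⊕ C'_i.
P'1: 0x3 ⊕ 0x5 ⊕ 0x7 = 0x1.
P'2: 0xB ⊕ 0x0 ⊕ 0x3 = 0x8.
P'3: 0xC ⊕ 0x0 ⊕ 0xD = 0x1.
P'4: 0x0 ⊕ 0x1 ⊕ 0xB = 0xA.
P'5: 0x1 ⊕ 0x7 ⊕ 0xE = 0x8.

P'1 = 0x1, P'2 = 0x8, P'3 = 0x1, P'4 = 0xA, P'5 = 0x8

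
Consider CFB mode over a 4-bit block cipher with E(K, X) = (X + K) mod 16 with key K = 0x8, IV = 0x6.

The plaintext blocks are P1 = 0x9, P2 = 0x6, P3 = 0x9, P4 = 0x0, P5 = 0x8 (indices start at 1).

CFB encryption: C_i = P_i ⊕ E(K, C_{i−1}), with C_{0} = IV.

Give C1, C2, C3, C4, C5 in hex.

C1 = 0x7, C2 = 0x9, C3 = 0x8, C4 = 0x0, C5 = 0x0

C1: E(K, 0x6) = 0xE; 0x9 ⊕ 0xE = 0x7.
C2: E(K, 0x7) = 0xF; 0x6 ⊕ 0xF = 0x9.
C3: E(K, 0x9) = 0x1; 0x9 ⊕ 0x1 = 0x8.
C4: E(K, 0x8) = 0x0; 0x0 ⊕ 0x0 = 0x0.
C5: E(K, 0x0) = 0x8; 0x8 ⊕ 0x8 = 0x0.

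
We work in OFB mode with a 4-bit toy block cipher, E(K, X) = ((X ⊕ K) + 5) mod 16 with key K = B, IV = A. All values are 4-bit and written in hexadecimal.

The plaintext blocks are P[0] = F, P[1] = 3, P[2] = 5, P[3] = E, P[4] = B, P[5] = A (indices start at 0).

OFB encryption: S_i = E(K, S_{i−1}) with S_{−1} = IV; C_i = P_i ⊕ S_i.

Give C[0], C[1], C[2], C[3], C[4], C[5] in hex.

C[0] = 9, C[1] = 1, C[2] = B, C[3] = 4, C[4] = D, C[5] = 8

C[0]: S = E(K, A) = 6; F ⊕ 6 = 9.
C[1]: S = E(K, 6) = 2; 3 ⊕ 2 = 1.
C[2]: S = E(K, 2) = E; 5 ⊕ E = B.
C[3]: S = E(K, E) = A; E ⊕ A = 4.
C[4]: S = E(K, A) = 6; B ⊕ 6 = D.
C[5]: S = E(K, 6) = 2; A ⊕ 2 = 8.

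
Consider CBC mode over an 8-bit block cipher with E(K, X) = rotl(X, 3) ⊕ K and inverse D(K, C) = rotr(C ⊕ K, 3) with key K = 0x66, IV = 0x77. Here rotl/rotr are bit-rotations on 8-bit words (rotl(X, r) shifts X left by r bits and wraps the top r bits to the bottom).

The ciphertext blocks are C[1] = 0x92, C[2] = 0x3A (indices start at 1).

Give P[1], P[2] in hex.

CBC decryption: P_i = D(K, C_i) ⊕ C_{i−1}, with C_{0} = IV.
P[1]: D(K, 0x92) = 0x9E; 0x9E ⊕ 0x77 = 0xE9.
P[2]: D(K, 0x3A) = 0x8B; 0x8B ⊕ 0x92 = 0x19.

P[1] = 0xE9, P[2] = 0x19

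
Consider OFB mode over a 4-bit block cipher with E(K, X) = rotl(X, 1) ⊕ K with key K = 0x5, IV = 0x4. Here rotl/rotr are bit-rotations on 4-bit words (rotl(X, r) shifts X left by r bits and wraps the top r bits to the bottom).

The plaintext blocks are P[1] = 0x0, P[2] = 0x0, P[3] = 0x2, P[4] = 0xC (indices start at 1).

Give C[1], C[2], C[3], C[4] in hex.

C[1] = 0xD, C[2] = 0xE, C[3] = 0xA, C[4] = 0x8

OFB encryption: S_i = E(K, S_{i−1}) with S_{0} = IV; C_i = P_i ⊕ S_i.
C[1]: S = E(K, 0x4) = 0xD; 0x0 ⊕ 0xD = 0xD.
C[2]: S = E(K, 0xD) = 0xE; 0x0 ⊕ 0xE = 0xE.
C[3]: S = E(K, 0xE) = 0x8; 0x2 ⊕ 0x8 = 0xA.
C[4]: S = E(K, 0x8) = 0x4; 0xC ⊕ 0x4 = 0x8.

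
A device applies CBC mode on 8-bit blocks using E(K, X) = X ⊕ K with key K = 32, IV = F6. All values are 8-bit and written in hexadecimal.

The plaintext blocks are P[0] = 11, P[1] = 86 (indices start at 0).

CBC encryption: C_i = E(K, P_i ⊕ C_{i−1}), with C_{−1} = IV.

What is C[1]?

C[0]: P[0] ⊕ F6 = E7; E(K, E7) = D5.
C[1]: P[1] ⊕ D5 = 53; E(K, 53) = 61.

C[1] = 61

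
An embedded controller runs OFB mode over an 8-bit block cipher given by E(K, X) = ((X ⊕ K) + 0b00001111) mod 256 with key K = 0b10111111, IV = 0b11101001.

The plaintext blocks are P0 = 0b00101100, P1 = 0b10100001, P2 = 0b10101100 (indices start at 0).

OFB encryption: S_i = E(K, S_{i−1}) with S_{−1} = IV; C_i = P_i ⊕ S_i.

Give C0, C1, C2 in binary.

C0: S = E(K, 0b11101001) = 0b01100101; 0b00101100 ⊕ 0b01100101 = 0b01001001.
C1: S = E(K, 0b01100101) = 0b11101001; 0b10100001 ⊕ 0b11101001 = 0b01001000.
C2: S = E(K, 0b11101001) = 0b01100101; 0b10101100 ⊕ 0b01100101 = 0b11001001.

C0 = 0b01001001, C1 = 0b01001000, C2 = 0b11001001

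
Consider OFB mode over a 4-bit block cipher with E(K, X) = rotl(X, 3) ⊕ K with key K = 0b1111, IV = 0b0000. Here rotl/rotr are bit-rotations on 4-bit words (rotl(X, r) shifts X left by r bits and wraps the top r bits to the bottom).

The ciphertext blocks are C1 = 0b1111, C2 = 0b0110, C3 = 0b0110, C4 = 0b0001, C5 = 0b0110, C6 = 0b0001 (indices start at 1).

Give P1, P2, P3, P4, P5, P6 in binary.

OFB decryption: S_i = E(K, S_{i−1}) with S_{0} = IV; P_i = C_i ⊕ S_i.
P1: S = E(K, 0b0000) = 0b1111; 0b1111 ⊕ 0b1111 = 0b0000.
P2: S = E(K, 0b1111) = 0b0000; 0b0110 ⊕ 0b0000 = 0b0110.
P3: S = E(K, 0b0000) = 0b1111; 0b0110 ⊕ 0b1111 = 0b1001.
P4: S = E(K, 0b1111) = 0b0000; 0b0001 ⊕ 0b0000 = 0b0001.
P5: S = E(K, 0b0000) = 0b1111; 0b0110 ⊕ 0b1111 = 0b1001.
P6: S = E(K, 0b1111) = 0b0000; 0b0001 ⊕ 0b0000 = 0b0001.

P1 = 0b0000, P2 = 0b0110, P3 = 0b1001, P4 = 0b0001, P5 = 0b1001, P6 = 0b0001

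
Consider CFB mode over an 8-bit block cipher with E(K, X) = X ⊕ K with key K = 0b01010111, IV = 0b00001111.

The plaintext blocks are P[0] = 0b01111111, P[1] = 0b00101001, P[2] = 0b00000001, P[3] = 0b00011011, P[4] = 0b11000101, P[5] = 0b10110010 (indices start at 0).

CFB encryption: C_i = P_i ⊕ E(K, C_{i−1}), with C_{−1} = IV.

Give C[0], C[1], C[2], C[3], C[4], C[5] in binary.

C[0]: E(K, 0b00001111) = 0b01011000; 0b01111111 ⊕ 0b01011000 = 0b00100111.
C[1]: E(K, 0b00100111) = 0b01110000; 0b00101001 ⊕ 0b01110000 = 0b01011001.
C[2]: E(K, 0b01011001) = 0b00001110; 0b00000001 ⊕ 0b00001110 = 0b00001111.
C[3]: E(K, 0b00001111) = 0b01011000; 0b00011011 ⊕ 0b01011000 = 0b01000011.
C[4]: E(K, 0b01000011) = 0b00010100; 0b11000101 ⊕ 0b00010100 = 0b11010001.
C[5]: E(K, 0b11010001) = 0b10000110; 0b10110010 ⊕ 0b10000110 = 0b00110100.

C[0] = 0b00100111, C[1] = 0b01011001, C[2] = 0b00001111, C[3] = 0b01000011, C[4] = 0b11010001, C[5] = 0b00110100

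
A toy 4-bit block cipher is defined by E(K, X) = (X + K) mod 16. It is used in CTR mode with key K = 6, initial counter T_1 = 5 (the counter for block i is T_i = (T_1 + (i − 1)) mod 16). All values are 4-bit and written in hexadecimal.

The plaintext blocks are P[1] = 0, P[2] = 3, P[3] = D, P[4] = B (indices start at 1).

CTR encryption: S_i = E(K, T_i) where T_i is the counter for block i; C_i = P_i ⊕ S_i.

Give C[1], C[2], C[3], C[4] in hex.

C[1] = B, C[2] = F, C[3] = 0, C[4] = 5

C[1]: T = 5, S = E(K, T) = B; 0 ⊕ B = B.
C[2]: T = 6, S = E(K, T) = C; 3 ⊕ C = F.
C[3]: T = 7, S = E(K, T) = D; D ⊕ D = 0.
C[4]: T = 8, S = E(K, T) = E; B ⊕ E = 5.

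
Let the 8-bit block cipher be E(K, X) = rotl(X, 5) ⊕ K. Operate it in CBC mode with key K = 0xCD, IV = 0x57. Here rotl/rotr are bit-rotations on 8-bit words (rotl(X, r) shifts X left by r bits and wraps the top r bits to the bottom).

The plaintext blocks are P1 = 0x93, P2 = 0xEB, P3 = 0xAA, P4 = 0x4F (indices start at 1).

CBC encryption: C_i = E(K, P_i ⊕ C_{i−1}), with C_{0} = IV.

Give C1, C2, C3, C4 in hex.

C1: P1 ⊕ 0x57 = 0xC4; E(K, 0xC4) = 0x55.
C2: P2 ⊕ 0x55 = 0xBE; E(K, 0xBE) = 0x1A.
C3: P3 ⊕ 0x1A = 0xB0; E(K, 0xB0) = 0xDB.
C4: P4 ⊕ 0xDB = 0x94; E(K, 0x94) = 0x5F.

C1 = 0x55, C2 = 0x1A, C3 = 0xDB, C4 = 0x5F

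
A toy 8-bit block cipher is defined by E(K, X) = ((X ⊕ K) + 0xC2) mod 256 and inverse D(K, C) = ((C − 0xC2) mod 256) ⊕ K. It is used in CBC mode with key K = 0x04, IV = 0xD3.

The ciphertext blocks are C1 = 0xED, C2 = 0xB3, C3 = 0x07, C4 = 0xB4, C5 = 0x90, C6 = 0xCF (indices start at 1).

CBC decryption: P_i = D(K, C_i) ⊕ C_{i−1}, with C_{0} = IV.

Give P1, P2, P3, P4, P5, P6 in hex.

P1 = 0xFC, P2 = 0x18, P3 = 0xF2, P4 = 0xF1, P5 = 0x7E, P6 = 0x99

P1: D(K, 0xED) = 0x2F; 0x2F ⊕ 0xD3 = 0xFC.
P2: D(K, 0xB3) = 0xF5; 0xF5 ⊕ 0xED = 0x18.
P3: D(K, 0x07) = 0x41; 0x41 ⊕ 0xB3 = 0xF2.
P4: D(K, 0xB4) = 0xF6; 0xF6 ⊕ 0x07 = 0xF1.
P5: D(K, 0x90) = 0xCA; 0xCA ⊕ 0xB4 = 0x7E.
P6: D(K, 0xCF) = 0x09; 0x09 ⊕ 0x90 = 0x99.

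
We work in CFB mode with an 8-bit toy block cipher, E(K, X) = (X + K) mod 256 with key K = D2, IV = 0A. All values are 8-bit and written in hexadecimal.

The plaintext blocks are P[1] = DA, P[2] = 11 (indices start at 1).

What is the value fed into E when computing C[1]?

0A

CFB encryption: C_i = P_i ⊕ E(K, C_{i−1}), with C_{0} = IV.
C[1]: E(K, 0A) = DC; DA ⊕ DC = 06.
So the input to E for block [1] is 0A.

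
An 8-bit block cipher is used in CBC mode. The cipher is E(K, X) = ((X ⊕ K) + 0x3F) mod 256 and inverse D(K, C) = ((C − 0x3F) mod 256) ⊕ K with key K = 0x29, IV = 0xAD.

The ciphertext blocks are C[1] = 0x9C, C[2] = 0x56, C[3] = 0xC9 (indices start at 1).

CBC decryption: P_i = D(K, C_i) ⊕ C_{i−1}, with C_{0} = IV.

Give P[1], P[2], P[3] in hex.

P[1] = 0xD9, P[2] = 0xA2, P[3] = 0xF5

P[1]: D(K, 0x9C) = 0x74; 0x74 ⊕ 0xAD = 0xD9.
P[2]: D(K, 0x56) = 0x3E; 0x3E ⊕ 0x9C = 0xA2.
P[3]: D(K, 0xC9) = 0xA3; 0xA3 ⊕ 0x56 = 0xF5.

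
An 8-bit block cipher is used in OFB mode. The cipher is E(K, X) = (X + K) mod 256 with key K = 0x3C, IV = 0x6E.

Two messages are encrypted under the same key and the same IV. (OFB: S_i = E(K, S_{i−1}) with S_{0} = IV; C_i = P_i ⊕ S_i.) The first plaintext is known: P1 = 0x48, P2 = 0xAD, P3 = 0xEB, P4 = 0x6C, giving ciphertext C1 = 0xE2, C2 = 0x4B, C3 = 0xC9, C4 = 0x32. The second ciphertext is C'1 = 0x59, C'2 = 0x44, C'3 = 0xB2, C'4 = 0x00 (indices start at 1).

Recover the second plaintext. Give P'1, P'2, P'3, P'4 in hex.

In OFB with a reused IV, both messages share the same keystream S_i, so C_i ⊕ C'_i = P_i ⊕ P'_i and thus P'_i = P_i ⊕ C_i ⊕ C'_i.
P'1: 0x48 ⊕ 0xE2 ⊕ 0x59 = 0xF3.
P'2: 0xAD ⊕ 0x4B ⊕ 0x44 = 0xA2.
P'3: 0xEB ⊕ 0xC9 ⊕ 0xB2 = 0x90.
P'4: 0x6C ⊕ 0x32 ⊕ 0x00 = 0x5E.

P'1 = 0xF3, P'2 = 0xA2, P'3 = 0x90, P'4 = 0x5E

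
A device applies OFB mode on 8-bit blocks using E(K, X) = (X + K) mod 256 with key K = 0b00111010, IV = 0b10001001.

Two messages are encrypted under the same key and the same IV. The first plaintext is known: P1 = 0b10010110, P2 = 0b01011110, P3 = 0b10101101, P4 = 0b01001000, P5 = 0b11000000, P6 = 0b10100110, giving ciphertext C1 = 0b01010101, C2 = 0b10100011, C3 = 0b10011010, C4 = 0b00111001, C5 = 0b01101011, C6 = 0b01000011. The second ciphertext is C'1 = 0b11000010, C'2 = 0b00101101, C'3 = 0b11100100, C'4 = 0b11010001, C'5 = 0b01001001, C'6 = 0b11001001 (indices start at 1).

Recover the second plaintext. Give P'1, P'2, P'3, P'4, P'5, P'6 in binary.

In OFB with a reused IV, both messages share the same keystream S_i, so C_i ⊕ C'_i = P_i ⊕ P'_i and thus P'_i = P_i ⊕ C_i ⊕ C'_i.
P'1: 0b10010110 ⊕ 0b01010101 ⊕ 0b11000010 = 0b00000001.
P'2: 0b01011110 ⊕ 0b10100011 ⊕ 0b00101101 = 0b11010000.
P'3: 0b10101101 ⊕ 0b10011010 ⊕ 0b11100100 = 0b11010011.
P'4: 0b01001000 ⊕ 0b00111001 ⊕ 0b11010001 = 0b10100000.
P'5: 0b11000000 ⊕ 0b01101011 ⊕ 0b01001001 = 0b11100010.
P'6: 0b10100110 ⊕ 0b01000011 ⊕ 0b11001001 = 0b00101100.

P'1 = 0b00000001, P'2 = 0b11010000, P'3 = 0b11010011, P'4 = 0b10100000, P'5 = 0b11100010, P'6 = 0b00101100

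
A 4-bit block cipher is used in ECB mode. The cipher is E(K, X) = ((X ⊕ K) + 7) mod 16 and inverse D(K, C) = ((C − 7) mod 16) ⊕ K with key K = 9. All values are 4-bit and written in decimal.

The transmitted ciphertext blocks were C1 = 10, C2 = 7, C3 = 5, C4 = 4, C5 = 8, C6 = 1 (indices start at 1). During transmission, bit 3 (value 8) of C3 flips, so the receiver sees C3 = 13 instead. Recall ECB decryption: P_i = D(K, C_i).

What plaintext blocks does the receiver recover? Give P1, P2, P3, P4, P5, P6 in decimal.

Only C3 changed, to 13. In ECB, a change in C_i affects only P_i. Decrypting the received ciphertext:
P1: D(K, 10) = 10.
P2: D(K, 7) = 9.
P3: D(K, 13) = 15.
P4: D(K, 4) = 4.
P5: D(K, 8) = 8.
P6: D(K, 1) = 3.
Blocks that differ from the original plaintext: P3.

P1 = 10, P2 = 9, P3 = 15, P4 = 4, P5 = 8, P6 = 3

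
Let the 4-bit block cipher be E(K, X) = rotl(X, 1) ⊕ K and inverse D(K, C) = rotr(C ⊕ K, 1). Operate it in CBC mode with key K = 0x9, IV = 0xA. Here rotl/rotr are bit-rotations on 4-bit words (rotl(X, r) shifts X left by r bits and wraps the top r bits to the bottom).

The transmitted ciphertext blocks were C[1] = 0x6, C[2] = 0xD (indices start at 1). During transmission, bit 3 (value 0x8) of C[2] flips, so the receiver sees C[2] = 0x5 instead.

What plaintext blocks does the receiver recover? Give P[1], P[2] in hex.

P[1] = 0x5, P[2] = 0x0

CBC decryption: P_i = D(K, C_i) ⊕ C_{i−1}, with C_{0} = IV.
Only C[2] changed, to 0x5. In CBC, a change in C_i garbles P_i and flips the same bit in P_{i+1}. Decrypting the received ciphertext:
P[1]: D(K, 0x6) = 0xF; 0xF ⊕ 0xA = 0x5.
P[2]: D(K, 0x5) = 0x6; 0x6 ⊕ 0x6 = 0x0.
Blocks that differ from the original plaintext: P[2].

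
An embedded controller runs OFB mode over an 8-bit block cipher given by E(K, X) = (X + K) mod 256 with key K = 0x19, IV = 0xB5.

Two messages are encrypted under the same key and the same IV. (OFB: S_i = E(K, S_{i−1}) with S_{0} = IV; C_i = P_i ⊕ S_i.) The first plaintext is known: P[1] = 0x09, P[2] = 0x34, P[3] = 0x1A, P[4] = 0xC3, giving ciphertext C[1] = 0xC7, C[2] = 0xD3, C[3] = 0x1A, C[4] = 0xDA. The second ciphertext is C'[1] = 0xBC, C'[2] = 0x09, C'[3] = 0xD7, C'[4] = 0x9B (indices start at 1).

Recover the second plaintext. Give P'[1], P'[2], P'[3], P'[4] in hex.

In OFB with a reused IV, both messages share the same keystream S_i, so C_i ⊕ C'_i = P_i ⊕ P'_i and thus P'_i = P_i ⊕ C_i ⊕ C'_i.
P'[1]: 0x09 ⊕ 0xC7 ⊕ 0xBC = 0x72.
P'[2]: 0x34 ⊕ 0xD3 ⊕ 0x09 = 0xEE.
P'[3]: 0x1A ⊕ 0x1A ⊕ 0xD7 = 0xD7.
P'[4]: 0xC3 ⊕ 0xDA ⊕ 0x9B = 0x82.

P'[1] = 0x72, P'[2] = 0xEE, P'[3] = 0xD7, P'[4] = 0x82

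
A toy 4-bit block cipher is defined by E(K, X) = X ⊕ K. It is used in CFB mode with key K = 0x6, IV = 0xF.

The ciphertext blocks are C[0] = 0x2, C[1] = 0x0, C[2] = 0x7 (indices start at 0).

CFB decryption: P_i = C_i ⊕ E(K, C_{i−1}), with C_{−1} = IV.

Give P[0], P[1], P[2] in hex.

P[0]: E(K, 0xF) = 0x9; 0x2 ⊕ 0x9 = 0xB.
P[1]: E(K, 0x2) = 0x4; 0x0 ⊕ 0x4 = 0x4.
P[2]: E(K, 0x0) = 0x6; 0x7 ⊕ 0x6 = 0x1.

P[0] = 0xB, P[1] = 0x4, P[2] = 0x1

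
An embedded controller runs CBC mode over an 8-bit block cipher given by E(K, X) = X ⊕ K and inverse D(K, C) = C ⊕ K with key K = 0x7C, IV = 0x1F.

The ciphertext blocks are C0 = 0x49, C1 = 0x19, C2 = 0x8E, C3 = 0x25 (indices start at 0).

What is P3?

P3 = 0xD7

CBC decryption: P_i = D(K, C_i) ⊕ C_{i−1}, with C_{−1} = IV.
P3: D(K, 0x25) = 0x59; 0x59 ⊕ 0x8E = 0xD7.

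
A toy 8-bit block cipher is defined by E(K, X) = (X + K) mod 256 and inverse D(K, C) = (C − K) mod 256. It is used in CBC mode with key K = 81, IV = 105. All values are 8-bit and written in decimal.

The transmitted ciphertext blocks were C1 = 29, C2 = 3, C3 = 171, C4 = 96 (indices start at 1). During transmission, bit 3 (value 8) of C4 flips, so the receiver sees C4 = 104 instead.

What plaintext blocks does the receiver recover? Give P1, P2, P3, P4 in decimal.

CBC decryption: P_i = D(K, C_i) ⊕ C_{i−1}, with C_{0} = IV.
Only C4 changed, to 104. In CBC, a change in C_i garbles P_i and flips the same bit in P_{i+1}. Decrypting the received ciphertext:
P1: D(K, 29) = 204; 204 ⊕ 105 = 165.
P2: D(K, 3) = 178; 178 ⊕ 29 = 175.
P3: D(K, 171) = 90; 90 ⊕ 3 = 89.
P4: D(K, 104) = 23; 23 ⊕ 171 = 188.
Blocks that differ from the original plaintext: P4.

P1 = 165, P2 = 175, P3 = 89, P4 = 188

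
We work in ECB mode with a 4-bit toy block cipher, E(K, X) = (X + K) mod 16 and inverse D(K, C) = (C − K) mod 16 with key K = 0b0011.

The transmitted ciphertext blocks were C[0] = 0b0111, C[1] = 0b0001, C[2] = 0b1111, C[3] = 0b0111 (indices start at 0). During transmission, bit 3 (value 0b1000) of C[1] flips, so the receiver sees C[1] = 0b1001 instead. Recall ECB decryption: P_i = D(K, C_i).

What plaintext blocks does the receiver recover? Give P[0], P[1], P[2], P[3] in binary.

P[0] = 0b0100, P[1] = 0b0110, P[2] = 0b1100, P[3] = 0b0100

Only C[1] changed, to 0b1001. In ECB, a change in C_i affects only P_i. Decrypting the received ciphertext:
P[0]: D(K, 0b0111) = 0b0100.
P[1]: D(K, 0b1001) = 0b0110.
P[2]: D(K, 0b1111) = 0b1100.
P[3]: D(K, 0b0111) = 0b0100.
Blocks that differ from the original plaintext: P[1].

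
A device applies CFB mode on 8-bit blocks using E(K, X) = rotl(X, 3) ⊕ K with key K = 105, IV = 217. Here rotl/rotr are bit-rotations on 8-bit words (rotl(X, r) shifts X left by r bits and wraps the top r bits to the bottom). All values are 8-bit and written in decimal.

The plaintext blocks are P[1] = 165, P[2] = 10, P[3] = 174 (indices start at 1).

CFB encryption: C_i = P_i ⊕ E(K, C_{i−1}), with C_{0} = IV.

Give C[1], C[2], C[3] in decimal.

C[1]: E(K, 217) = 167; 165 ⊕ 167 = 2.
C[2]: E(K, 2) = 121; 10 ⊕ 121 = 115.
C[3]: E(K, 115) = 242; 174 ⊕ 242 = 92.

C[1] = 2, C[2] = 115, C[3] = 92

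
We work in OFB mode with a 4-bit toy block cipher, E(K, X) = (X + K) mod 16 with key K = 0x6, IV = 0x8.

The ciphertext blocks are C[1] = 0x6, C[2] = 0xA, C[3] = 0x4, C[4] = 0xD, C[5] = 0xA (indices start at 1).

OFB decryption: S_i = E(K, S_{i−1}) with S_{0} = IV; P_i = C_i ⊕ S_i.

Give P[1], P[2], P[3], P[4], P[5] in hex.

P[1]: S = E(K, 0x8) = 0xE; 0x6 ⊕ 0xE = 0x8.
P[2]: S = E(K, 0xE) = 0x4; 0xA ⊕ 0x4 = 0xE.
P[3]: S = E(K, 0x4) = 0xA; 0x4 ⊕ 0xA = 0xE.
P[4]: S = E(K, 0xA) = 0x0; 0xD ⊕ 0x0 = 0xD.
P[5]: S = E(K, 0x0) = 0x6; 0xA ⊕ 0x6 = 0xC.

P[1] = 0x8, P[2] = 0xE, P[3] = 0xE, P[4] = 0xD, P[5] = 0xC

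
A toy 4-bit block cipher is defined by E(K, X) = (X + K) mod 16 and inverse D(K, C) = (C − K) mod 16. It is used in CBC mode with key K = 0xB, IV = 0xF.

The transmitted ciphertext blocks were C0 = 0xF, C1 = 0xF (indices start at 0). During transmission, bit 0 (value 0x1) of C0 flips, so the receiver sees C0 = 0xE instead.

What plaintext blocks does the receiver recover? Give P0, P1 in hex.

P0 = 0xC, P1 = 0xA

CBC decryption: P_i = D(K, C_i) ⊕ C_{i−1}, with C_{−1} = IV.
Only C0 changed, to 0xE. In CBC, a change in C_i garbles P_i and flips the same bit in P_{i+1}. Decrypting the received ciphertext:
P0: D(K, 0xE) = 0x3; 0x3 ⊕ 0xF = 0xC.
P1: D(K, 0xF) = 0x4; 0x4 ⊕ 0xE = 0xA.
Blocks that differ from the original plaintext: P0, P1.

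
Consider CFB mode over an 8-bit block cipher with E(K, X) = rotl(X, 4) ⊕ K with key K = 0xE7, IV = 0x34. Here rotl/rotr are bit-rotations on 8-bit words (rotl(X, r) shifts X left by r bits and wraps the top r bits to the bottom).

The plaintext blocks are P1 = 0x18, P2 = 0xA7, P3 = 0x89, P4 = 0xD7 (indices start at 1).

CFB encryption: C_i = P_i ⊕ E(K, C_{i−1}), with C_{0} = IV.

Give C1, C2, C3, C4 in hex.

C1 = 0xBC, C2 = 0x8B, C3 = 0xD6, C4 = 0x5D

C1: E(K, 0x34) = 0xA4; 0x18 ⊕ 0xA4 = 0xBC.
C2: E(K, 0xBC) = 0x2C; 0xA7 ⊕ 0x2C = 0x8B.
C3: E(K, 0x8B) = 0x5F; 0x89 ⊕ 0x5F = 0xD6.
C4: E(K, 0xD6) = 0x8A; 0xD7 ⊕ 0x8A = 0x5D.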